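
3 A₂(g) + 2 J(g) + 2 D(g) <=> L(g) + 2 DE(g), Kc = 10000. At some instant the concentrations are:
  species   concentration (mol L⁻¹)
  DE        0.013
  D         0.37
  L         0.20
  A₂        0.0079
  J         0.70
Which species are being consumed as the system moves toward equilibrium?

A₂, J, D (reactants)

Qc = [L]·[DE]² / ([A₂]³·[J]²·[D]²) = (0.20)·(0.013)² / ((0.0079)³·(0.70)²·(0.37)²) = 1000
Qc = 1000 < Kc = 10000: net forward reaction.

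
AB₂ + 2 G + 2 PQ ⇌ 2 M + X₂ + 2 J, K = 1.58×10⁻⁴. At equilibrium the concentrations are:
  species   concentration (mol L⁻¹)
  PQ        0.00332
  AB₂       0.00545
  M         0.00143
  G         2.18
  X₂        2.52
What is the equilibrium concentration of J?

[J] = 0.00296 mol L⁻¹

At equilibrium, K = [M]²·[X₂]·[J]² / ([AB₂]·[G]²·[PQ]²) = 1.58×10⁻⁴.
(0.00143)²·(2.52)·([J])² / ((0.00545)·(2.18)²·(0.00332)²) = 1.58×10⁻⁴
[J]² = 8.75×10⁻⁶ ⇒ [J] = 0.00296 mol L⁻¹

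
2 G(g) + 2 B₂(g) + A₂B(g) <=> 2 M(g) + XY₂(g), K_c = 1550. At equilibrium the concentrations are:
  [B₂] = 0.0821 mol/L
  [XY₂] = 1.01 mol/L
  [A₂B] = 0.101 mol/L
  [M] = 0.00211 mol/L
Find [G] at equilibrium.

At equilibrium, K_c = [M]²·[XY₂] / ([G]²·[B₂]²·[A₂B]) = 1550.
(0.00211)²·(1.01) / (([G])²·(0.0821)²·(0.101)) = 1550
[G]² = 4.26×10⁻⁶ ⇒ [G] = 0.00206 mol/L

[G] = 0.00206 mol/L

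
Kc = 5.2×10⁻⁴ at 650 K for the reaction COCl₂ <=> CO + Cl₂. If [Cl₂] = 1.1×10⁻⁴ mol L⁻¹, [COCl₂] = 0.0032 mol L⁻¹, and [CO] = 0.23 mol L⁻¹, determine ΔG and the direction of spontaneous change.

Qc = [CO]·[Cl₂] / [COCl₂] = (0.23)·(1.1×10⁻⁴) / (0.0032) = 0.00791
ΔG = RT ln(Qc/Kc) = (8.314 J mol⁻¹ K⁻¹)(650 K) × ln(0.00791/5.2×10⁻⁴)
   = (5.404 kJ/mol)(2.722) = 14.7 kJ/mol
ΔG > 0, so the forward reaction is non-spontaneous (proceeds in reverse).

ΔG = 14.7 kJ/mol; the forward reaction is non-spontaneous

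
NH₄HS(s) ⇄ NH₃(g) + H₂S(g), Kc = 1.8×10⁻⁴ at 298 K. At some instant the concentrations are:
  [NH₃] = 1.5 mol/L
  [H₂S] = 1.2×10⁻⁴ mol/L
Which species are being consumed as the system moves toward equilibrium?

(NH₄HS is a pure solid — omitted from Qc.)
Qc = [NH₃]·[H₂S] = (1.5)·(1.2×10⁻⁴) = 1.8×10⁻⁴
Qc = 1.8×10⁻⁴ = Kc; the system is at equilibrium.

none (at equilibrium)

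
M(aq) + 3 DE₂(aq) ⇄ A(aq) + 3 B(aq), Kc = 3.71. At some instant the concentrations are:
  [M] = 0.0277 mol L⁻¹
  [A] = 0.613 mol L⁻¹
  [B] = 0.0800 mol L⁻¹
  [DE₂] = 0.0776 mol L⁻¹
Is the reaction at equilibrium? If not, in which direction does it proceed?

toward reactants

Qc = [A]·[B]³ / ([M]·[DE₂]³) = (0.613)·(0.0800)³ / ((0.0277)·(0.0776)³) = 24.2
Qc = 24.2 > Kc = 3.71, so the reverse reaction proceeds.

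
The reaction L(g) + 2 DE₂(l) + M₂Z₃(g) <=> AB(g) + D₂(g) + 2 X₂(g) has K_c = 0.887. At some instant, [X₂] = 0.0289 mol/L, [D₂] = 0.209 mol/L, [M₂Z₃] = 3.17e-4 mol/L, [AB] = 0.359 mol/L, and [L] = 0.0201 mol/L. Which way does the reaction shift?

in the reverse direction

(DE₂ is a pure liquid — omitted from Q_c.)
Q_c = [AB]·[D₂]·[X₂]² / ([L]·[M₂Z₃]) = (0.359)·(0.209)·(0.0289)² / ((0.0201)·(3.17e-4)) = 9.84
Q_c = 9.84 > K_c = 0.887, so the reverse reaction proceeds.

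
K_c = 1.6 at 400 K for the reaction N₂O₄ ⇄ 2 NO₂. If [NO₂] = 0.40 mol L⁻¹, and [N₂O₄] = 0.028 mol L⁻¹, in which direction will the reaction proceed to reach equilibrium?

Q_c = [NO₂]² / [N₂O₄] = (0.40)² / (0.028) = 5.7
Q_c = 5.7 > K_c = 1.6, so the reverse reaction proceeds.

in the reverse direction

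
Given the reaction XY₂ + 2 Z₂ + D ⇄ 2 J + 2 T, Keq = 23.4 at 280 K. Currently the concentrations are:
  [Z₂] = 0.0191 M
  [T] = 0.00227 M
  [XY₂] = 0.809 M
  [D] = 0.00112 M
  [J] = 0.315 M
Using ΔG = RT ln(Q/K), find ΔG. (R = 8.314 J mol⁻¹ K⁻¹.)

ΔG = -6.32 kJ/mol

Q = [J]²·[T]² / ([XY₂]·[Z₂]²·[D]) = (0.315)²·(0.00227)² / ((0.809)·(0.0191)²·(0.00112)) = 1.55
ΔG = RT ln(Q/Keq) = (8.314 J mol⁻¹ K⁻¹)(280 K) × ln(1.55/23.4)
   = (2.328 kJ/mol)(-2.714) = -6.32 kJ/mol
ΔG < 0, so the forward reaction is spontaneous (proceeds forward).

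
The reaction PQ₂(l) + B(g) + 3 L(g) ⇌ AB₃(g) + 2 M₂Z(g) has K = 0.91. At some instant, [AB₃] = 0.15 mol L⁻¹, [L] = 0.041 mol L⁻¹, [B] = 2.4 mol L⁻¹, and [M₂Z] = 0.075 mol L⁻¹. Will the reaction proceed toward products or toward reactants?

(PQ₂ is a pure liquid — omitted from Q.)
Q = [AB₃]·[M₂Z]² / ([B]·[L]³) = (0.15)·(0.075)² / ((2.4)·(0.041)³) = 5.1
Q = 5.1 > K = 0.91, so the reverse reaction proceeds.

in the reverse direction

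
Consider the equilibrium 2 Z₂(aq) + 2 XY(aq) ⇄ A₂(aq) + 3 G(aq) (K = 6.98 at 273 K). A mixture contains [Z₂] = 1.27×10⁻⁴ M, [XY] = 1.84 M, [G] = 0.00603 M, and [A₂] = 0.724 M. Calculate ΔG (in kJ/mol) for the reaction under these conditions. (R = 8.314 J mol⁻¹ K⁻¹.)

Q = [A₂]·[G]³ / ([Z₂]²·[XY]²) = (0.724)·(0.00603)³ / ((1.27×10⁻⁴)²·(1.84)²) = 2.91
ΔG = RT ln(Q/K) = (8.314 J mol⁻¹ K⁻¹)(273 K) × ln(2.91/6.98)
   = (2.270 kJ/mol)(-0.8749) = -1.99 kJ/mol
ΔG < 0, so the forward reaction is spontaneous (proceeds forward).

ΔG = -1.99 kJ/mol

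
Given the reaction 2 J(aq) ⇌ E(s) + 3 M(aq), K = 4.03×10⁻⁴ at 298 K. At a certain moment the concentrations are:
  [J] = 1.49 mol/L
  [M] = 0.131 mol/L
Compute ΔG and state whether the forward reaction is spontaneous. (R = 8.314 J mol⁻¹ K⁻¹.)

(E is a pure solid — omitted from Q.)
Q = [M]³ / [J]² = (0.131)³ / (1.49)² = 0.00101
ΔG = RT ln(Q/K) = (8.314 J mol⁻¹ K⁻¹)(298 K) × ln(0.00101/4.03×10⁻⁴)
   = (2.478 kJ/mol)(0.9188) = 2.28 kJ/mol
ΔG > 0, so the forward reaction is non-spontaneous (proceeds in reverse).

ΔG = 2.28 kJ/mol; the forward reaction is non-spontaneous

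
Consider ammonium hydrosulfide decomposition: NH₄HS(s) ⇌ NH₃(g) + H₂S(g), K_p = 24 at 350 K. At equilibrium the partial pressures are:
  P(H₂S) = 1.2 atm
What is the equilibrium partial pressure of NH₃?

(NH₄HS is a pure solid — omitted from K_p.)
At equilibrium, K_p = P(NH₃)·P(H₂S) = 24.
(P(NH₃))·(1.2) = 24
P(NH₃) = 20.0 = 20 atm

P(NH₃) = 20 atm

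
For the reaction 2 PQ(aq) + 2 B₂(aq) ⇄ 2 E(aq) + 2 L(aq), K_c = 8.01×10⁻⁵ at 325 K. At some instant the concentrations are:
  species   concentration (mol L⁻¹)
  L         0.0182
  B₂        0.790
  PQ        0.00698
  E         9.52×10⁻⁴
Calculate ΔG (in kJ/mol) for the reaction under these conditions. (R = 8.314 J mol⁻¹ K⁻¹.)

Q_c = [E]²·[L]² / ([PQ]²·[B₂]²) = (9.52×10⁻⁴)²·(0.0182)² / ((0.00698)²·(0.790)²) = 9.87×10⁻⁶
ΔG = RT ln(Q_c/K_c) = (8.314 J mol⁻¹ K⁻¹)(325 K) × ln(9.87×10⁻⁶/8.01×10⁻⁵)
   = (2.702 kJ/mol)(-2.094) = -5.66 kJ/mol
ΔG < 0, so the forward reaction is spontaneous (proceeds forward).

ΔG = -5.66 kJ/mol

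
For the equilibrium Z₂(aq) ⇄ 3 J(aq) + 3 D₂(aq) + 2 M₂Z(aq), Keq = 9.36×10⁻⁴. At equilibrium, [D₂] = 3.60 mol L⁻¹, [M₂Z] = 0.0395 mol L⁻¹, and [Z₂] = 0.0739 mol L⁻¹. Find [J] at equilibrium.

At equilibrium, Keq = [J]³·[D₂]³·[M₂Z]² / [Z₂] = 9.36×10⁻⁴.
([J])³·(3.60)³·(0.0395)² / (0.0739) = 9.36×10⁻⁴
[J]³ = 9.50×10⁻⁴ ⇒ [J] = 0.0983 mol L⁻¹

[J] = 0.0983 mol L⁻¹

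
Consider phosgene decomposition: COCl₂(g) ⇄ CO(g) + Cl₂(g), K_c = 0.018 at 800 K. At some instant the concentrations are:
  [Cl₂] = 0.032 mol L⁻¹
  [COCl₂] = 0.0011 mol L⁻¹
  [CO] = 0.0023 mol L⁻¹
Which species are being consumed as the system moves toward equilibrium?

CO, Cl₂ (products)

Q_c = [CO]·[Cl₂] / [COCl₂] = (0.0023)·(0.032) / (0.0011) = 0.067
Q_c = 0.067 > K_c = 0.018: net reverse reaction.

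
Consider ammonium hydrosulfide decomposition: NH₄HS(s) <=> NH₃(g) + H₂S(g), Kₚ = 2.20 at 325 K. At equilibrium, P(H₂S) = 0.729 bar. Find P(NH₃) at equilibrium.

P(NH₃) = 3.02 bar

(NH₄HS is a pure solid — omitted from Kₚ.)
At equilibrium, Kₚ = P(NH₃)·P(H₂S) = 2.20.
(P(NH₃))·(0.729) = 2.20
P(NH₃) = 3.02 bar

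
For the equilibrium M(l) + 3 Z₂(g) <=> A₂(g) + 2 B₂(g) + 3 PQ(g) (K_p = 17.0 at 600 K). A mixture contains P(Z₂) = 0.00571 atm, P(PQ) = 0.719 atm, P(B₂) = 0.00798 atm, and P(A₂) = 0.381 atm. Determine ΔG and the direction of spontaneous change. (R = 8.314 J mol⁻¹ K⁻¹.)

(M is a pure liquid — omitted from Q_p.)
Q_p = P(A₂)·P(B₂)²·P(PQ)³ / P(Z₂)³ = (0.381)·(0.00798)²·(0.719)³ / (0.00571)³ = 48.4
ΔG = RT ln(Q_p/K_p) = (8.314 J mol⁻¹ K⁻¹)(600 K) × ln(48.4/17.0)
   = (4.988 kJ/mol)(1.046) = 5.22 kJ/mol
ΔG > 0, so the forward reaction is non-spontaneous (proceeds in reverse).

ΔG = 5.22 kJ/mol; the forward reaction is non-spontaneous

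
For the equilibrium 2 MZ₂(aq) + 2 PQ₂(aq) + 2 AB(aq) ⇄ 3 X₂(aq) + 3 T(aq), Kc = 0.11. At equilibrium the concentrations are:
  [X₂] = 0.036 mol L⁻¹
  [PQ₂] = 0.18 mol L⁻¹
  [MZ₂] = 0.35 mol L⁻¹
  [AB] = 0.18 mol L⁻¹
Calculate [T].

At equilibrium, Kc = [X₂]³·[T]³ / ([MZ₂]²·[PQ₂]²·[AB]²) = 0.11.
(0.036)³·([T])³ / ((0.35)²·(0.18)²·(0.18)²) = 0.11
[T]³ = 0.303 ⇒ [T] = 0.67 mol L⁻¹

[T] = 0.67 mol L⁻¹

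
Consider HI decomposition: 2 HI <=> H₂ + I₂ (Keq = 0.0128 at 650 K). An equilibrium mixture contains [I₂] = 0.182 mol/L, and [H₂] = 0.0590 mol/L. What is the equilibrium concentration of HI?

[HI] = 0.916 mol/L

At equilibrium, Keq = [H₂]·[I₂] / [HI]² = 0.0128.
(0.0590)·(0.182) / ([HI])² = 0.0128
[HI]² = 0.839 ⇒ [HI] = 0.916 mol/L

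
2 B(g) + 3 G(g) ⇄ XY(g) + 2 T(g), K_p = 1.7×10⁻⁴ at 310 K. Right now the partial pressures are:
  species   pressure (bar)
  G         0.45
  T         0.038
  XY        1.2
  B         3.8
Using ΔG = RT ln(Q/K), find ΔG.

ΔG = 5.28 kJ/mol

Q_p = P(XY)·P(T)² / (P(B)²·P(G)³) = (1.2)·(0.038)² / ((3.8)²·(0.45)³) = 0.00132
ΔG = RT ln(Q_p/K_p) = (8.314 J mol⁻¹ K⁻¹)(310 K) × ln(0.00132/1.7×10⁻⁴)
   = (2.577 kJ/mol)(2.050) = 5.28 kJ/mol
ΔG > 0, so the forward reaction is non-spontaneous (proceeds in reverse).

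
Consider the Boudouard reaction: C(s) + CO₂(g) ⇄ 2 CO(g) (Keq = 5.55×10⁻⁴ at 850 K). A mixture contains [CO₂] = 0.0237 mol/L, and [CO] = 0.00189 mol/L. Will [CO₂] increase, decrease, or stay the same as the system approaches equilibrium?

(C is a pure solid — omitted from Q.)
Q = [CO]² / [CO₂] = (0.00189)² / (0.0237) = 1.51×10⁻⁴
Q = 1.51×10⁻⁴ < Keq = 5.55×10⁻⁴: net forward reaction.
CO₂ is a reactant, so it decreases.

decrease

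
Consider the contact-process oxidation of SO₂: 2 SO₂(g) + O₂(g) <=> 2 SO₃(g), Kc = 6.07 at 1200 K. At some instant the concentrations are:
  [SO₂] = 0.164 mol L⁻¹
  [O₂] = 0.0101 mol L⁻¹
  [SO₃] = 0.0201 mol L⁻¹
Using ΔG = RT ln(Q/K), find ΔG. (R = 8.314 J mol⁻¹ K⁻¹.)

ΔG = -14.0 kJ/mol

Qc = [SO₃]² / ([SO₂]²·[O₂]) = (0.0201)² / ((0.164)²·(0.0101)) = 1.49
ΔG = RT ln(Qc/Kc) = (8.314 J mol⁻¹ K⁻¹)(1200 K) × ln(1.49/6.07)
   = (9.977 kJ/mol)(-1.405) = -14.0 kJ/mol
ΔG < 0, so the forward reaction is spontaneous (proceeds forward).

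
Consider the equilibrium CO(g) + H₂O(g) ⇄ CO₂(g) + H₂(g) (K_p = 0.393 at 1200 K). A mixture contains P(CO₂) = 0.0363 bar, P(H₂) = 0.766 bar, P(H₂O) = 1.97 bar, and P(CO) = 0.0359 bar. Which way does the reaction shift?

no net change (already at equilibrium)

Q_p = P(CO₂)·P(H₂) / (P(CO)·P(H₂O)) = (0.0363)·(0.766) / ((0.0359)·(1.97)) = 0.393
Q_p = 0.393 = K_p, so the system is already at equilibrium.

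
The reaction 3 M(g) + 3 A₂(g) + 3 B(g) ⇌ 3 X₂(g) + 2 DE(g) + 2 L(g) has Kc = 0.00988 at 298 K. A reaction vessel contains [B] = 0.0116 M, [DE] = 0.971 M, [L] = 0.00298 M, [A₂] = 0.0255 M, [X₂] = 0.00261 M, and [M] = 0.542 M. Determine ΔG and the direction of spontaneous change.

Qc = [X₂]³·[DE]²·[L]² / ([M]³·[A₂]³·[B]³) = (0.00261)³·(0.971)²·(0.00298)² / ((0.542)³·(0.0255)³·(0.0116)³) = 0.0361
ΔG = RT ln(Qc/Kc) = (8.314 J mol⁻¹ K⁻¹)(298 K) × ln(0.0361/0.00988)
   = (2.478 kJ/mol)(1.296) = 3.21 kJ/mol
ΔG > 0, so the forward reaction is non-spontaneous (proceeds in reverse).

ΔG = 3.21 kJ/mol; the forward reaction is non-spontaneous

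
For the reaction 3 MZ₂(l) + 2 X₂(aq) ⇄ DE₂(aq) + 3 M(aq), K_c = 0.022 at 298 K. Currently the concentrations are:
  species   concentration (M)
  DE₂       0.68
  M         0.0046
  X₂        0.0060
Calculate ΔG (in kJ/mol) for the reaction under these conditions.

(MZ₂ is a pure liquid — omitted from Q_c.)
Q_c = [DE₂]·[M]³ / [X₂]² = (0.68)·(0.0046)³ / (0.0060)² = 0.00184
ΔG = RT ln(Q_c/K_c) = (8.314 J mol⁻¹ K⁻¹)(298 K) × ln(0.00184/0.022)
   = (2.478 kJ/mol)(-2.481) = -6.15 kJ/mol
ΔG < 0, so the forward reaction is spontaneous (proceeds forward).

ΔG = -6.15 kJ/mol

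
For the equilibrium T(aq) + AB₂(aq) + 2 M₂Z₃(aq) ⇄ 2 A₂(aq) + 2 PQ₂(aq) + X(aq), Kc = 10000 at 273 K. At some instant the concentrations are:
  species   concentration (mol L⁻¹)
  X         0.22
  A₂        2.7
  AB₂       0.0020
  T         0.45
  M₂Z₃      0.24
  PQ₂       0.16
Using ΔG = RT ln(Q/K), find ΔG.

Qc = [A₂]²·[PQ₂]²·[X] / ([T]·[AB₂]·[M₂Z₃]²) = (2.7)²·(0.16)²·(0.22) / ((0.45)·(0.0020)·(0.24)²) = 792
ΔG = RT ln(Qc/Kc) = (8.314 J mol⁻¹ K⁻¹)(273 K) × ln(792/10000)
   = (2.270 kJ/mol)(-2.536) = -5.76 kJ/mol
ΔG < 0, so the forward reaction is spontaneous (proceeds forward).

ΔG = -5.76 kJ/mol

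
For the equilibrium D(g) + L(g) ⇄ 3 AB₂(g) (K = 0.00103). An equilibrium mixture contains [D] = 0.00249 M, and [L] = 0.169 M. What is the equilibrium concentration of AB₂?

At equilibrium, K = [AB₂]³ / ([D]·[L]) = 0.00103.
([AB₂])³ / ((0.00249)·(0.169)) = 0.00103
[AB₂]³ = 4.33e-7 ⇒ [AB₂] = 0.00757 M

[AB₂] = 0.00757 M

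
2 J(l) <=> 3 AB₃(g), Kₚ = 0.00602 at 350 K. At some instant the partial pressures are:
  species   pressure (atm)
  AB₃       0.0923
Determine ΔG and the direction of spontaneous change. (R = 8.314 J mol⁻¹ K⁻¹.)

(J is a pure liquid — omitted from Qₚ.)
Qₚ = P(AB₃)³ = (0.0923)³ = 7.86×10⁻⁴
ΔG = RT ln(Qₚ/Kₚ) = (8.314 J mol⁻¹ K⁻¹)(350 K) × ln(7.86×10⁻⁴/0.00602)
   = (2.910 kJ/mol)(-2.036) = -5.92 kJ/mol
ΔG < 0, so the forward reaction is spontaneous (proceeds forward).

ΔG = -5.92 kJ/mol; the forward reaction is spontaneous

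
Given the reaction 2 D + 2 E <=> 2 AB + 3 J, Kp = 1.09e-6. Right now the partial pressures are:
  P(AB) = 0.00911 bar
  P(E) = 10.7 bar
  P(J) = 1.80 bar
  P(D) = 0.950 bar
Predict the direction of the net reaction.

Qp = P(AB)²·P(J)³ / (P(D)²·P(E)²) = (0.00911)²·(1.80)³ / ((0.950)²·(10.7)²) = 4.68e-6
Qp = 4.68e-6 > Kp = 1.09e-6, so the reverse reaction proceeds.

reverse (toward reactants)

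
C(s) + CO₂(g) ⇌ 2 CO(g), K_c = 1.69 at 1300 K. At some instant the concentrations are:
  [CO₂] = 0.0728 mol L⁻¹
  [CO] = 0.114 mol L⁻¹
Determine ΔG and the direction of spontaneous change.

ΔG = -24.3 kJ/mol; the forward reaction is spontaneous

(C is a pure solid — omitted from Q_c.)
Q_c = [CO]² / [CO₂] = (0.114)² / (0.0728) = 0.179
ΔG = RT ln(Q_c/K_c) = (8.314 J mol⁻¹ K⁻¹)(1300 K) × ln(0.179/1.69)
   = (10.81 kJ/mol)(-2.245) = -24.3 kJ/mol
ΔG < 0, so the forward reaction is spontaneous (proceeds forward).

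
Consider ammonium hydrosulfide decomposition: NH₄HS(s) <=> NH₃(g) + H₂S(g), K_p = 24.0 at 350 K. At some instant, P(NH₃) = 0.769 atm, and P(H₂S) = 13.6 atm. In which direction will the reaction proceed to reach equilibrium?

(NH₄HS is a pure solid — omitted from Q_p.)
Q_p = P(NH₃)·P(H₂S) = (0.769)·(13.6) = 10.5
Q_p = 10.5 < K_p = 24.0, so the forward reaction proceeds.

in the forward direction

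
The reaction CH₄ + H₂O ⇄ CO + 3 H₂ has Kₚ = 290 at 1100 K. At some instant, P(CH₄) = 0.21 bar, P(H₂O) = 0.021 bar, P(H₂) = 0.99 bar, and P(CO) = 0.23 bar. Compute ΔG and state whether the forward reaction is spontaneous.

ΔG = -16.0 kJ/mol; the forward reaction is spontaneous

Qₚ = P(CO)·P(H₂)³ / (P(CH₄)·P(H₂O)) = (0.23)·(0.99)³ / ((0.21)·(0.021)) = 50.6
ΔG = RT ln(Qₚ/Kₚ) = (8.314 J mol⁻¹ K⁻¹)(1100 K) × ln(50.6/290)
   = (9.145 kJ/mol)(-1.746) = -16.0 kJ/mol
ΔG < 0, so the forward reaction is spontaneous (proceeds forward).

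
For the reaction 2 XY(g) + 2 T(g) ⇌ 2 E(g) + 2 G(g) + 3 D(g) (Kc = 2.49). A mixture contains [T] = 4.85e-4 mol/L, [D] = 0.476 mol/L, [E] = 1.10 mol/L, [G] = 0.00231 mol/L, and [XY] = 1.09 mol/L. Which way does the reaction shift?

neither direction; the system is at equilibrium

Qc = [E]²·[G]²·[D]³ / ([XY]²·[T]²) = (1.10)²·(0.00231)²·(0.476)³ / ((1.09)²·(4.85e-4)²) = 2.49
Qc = 2.49 = Kc, so the system is already at equilibrium.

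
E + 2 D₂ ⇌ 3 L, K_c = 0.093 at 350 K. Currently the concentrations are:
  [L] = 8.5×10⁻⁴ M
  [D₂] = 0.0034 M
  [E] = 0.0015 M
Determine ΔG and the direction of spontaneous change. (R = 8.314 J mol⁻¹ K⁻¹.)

Q_c = [L]³ / ([E]·[D₂]²) = (8.5×10⁻⁴)³ / ((0.0015)·(0.0034)²) = 0.0354
ΔG = RT ln(Q_c/K_c) = (8.314 J mol⁻¹ K⁻¹)(350 K) × ln(0.0354/0.093)
   = (2.910 kJ/mol)(-0.9659) = -2.81 kJ/mol
ΔG < 0, so the forward reaction is spontaneous (proceeds forward).

ΔG = -2.81 kJ/mol; the forward reaction is spontaneous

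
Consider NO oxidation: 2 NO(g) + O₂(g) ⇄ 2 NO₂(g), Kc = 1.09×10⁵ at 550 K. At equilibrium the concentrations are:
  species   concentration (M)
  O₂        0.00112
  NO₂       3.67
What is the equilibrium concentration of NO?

[NO] = 0.332 M

At equilibrium, Kc = [NO₂]² / ([NO]²·[O₂]) = 1.09×10⁵.
(3.67)² / (([NO])²·(0.00112)) = 1.09×10⁵
[NO]² = 0.110 ⇒ [NO] = 0.332 M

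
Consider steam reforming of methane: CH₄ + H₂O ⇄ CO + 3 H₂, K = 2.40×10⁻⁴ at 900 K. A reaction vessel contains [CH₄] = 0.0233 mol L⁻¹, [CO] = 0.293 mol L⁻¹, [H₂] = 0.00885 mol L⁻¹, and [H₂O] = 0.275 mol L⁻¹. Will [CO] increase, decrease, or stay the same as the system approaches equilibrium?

increase

Q = [CO]·[H₂]³ / ([CH₄]·[H₂O]) = (0.293)·(0.00885)³ / ((0.0233)·(0.275)) = 3.17×10⁻⁵
Q = 3.17×10⁻⁵ < K = 2.40×10⁻⁴: net forward reaction.
CO is a product, so it increases.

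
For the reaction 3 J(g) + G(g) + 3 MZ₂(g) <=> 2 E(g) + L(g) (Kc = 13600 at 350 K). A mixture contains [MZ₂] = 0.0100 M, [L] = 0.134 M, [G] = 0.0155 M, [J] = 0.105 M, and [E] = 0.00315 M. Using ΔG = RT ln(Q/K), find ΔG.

Qc = [E]²·[L] / ([J]³·[G]·[MZ₂]³) = (0.00315)²·(0.134) / ((0.105)³·(0.0155)·(0.0100)³) = 74100
ΔG = RT ln(Qc/Kc) = (8.314 J mol⁻¹ K⁻¹)(350 K) × ln(74100/13600)
   = (2.910 kJ/mol)(1.695) = 4.93 kJ/mol
ΔG > 0, so the forward reaction is non-spontaneous (proceeds in reverse).

ΔG = 4.93 kJ/mol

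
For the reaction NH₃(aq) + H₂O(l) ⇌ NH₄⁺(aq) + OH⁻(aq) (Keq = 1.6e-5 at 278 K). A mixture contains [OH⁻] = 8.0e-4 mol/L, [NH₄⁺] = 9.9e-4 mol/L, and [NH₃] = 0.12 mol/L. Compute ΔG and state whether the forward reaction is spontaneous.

(H₂O is a pure liquid — omitted from Q.)
Q = [NH₄⁺]·[OH⁻] / [NH₃] = (9.9e-4)·(8.0e-4) / (0.12) = 6.60e-6
ΔG = RT ln(Q/Keq) = (8.314 J mol⁻¹ K⁻¹)(278 K) × ln(6.60e-6/1.6e-5)
   = (2.311 kJ/mol)(-0.8855) = -2.05 kJ/mol
ΔG < 0, so the forward reaction is spontaneous (proceeds forward).

ΔG = -2.05 kJ/mol; the forward reaction is spontaneous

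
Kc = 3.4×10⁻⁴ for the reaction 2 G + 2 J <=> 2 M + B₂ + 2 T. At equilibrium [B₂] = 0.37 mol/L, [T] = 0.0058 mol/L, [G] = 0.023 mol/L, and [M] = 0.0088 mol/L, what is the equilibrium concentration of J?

[J] = 0.073 mol/L

At equilibrium, Kc = [M]²·[B₂]·[T]² / ([G]²·[J]²) = 3.4×10⁻⁴.
(0.0088)²·(0.37)·(0.0058)² / ((0.023)²·([J])²) = 3.4×10⁻⁴
[J]² = 0.00536 ⇒ [J] = 0.073 mol/L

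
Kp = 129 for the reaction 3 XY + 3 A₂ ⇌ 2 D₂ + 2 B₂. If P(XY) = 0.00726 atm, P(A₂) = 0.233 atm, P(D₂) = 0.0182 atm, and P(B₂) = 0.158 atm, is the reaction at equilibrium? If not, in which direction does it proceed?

Qp = P(D₂)²·P(B₂)² / (P(XY)³·P(A₂)³) = (0.0182)²·(0.158)² / ((0.00726)³·(0.233)³) = 1710
Qp = 1710 > Kp = 129, so the reverse reaction proceeds.

reverse (toward reactants)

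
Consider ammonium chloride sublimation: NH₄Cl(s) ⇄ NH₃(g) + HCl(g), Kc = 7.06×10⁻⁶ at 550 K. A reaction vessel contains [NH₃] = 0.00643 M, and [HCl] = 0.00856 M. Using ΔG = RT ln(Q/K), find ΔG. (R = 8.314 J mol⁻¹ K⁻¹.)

ΔG = 9.39 kJ/mol

(NH₄Cl is a pure solid — omitted from Qc.)
Qc = [NH₃]·[HCl] = (0.00643)·(0.00856) = 5.50×10⁻⁵
ΔG = RT ln(Qc/Kc) = (8.314 J mol⁻¹ K⁻¹)(550 K) × ln(5.50×10⁻⁵/7.06×10⁻⁶)
   = (4.573 kJ/mol)(2.053) = 9.39 kJ/mol
ΔG > 0, so the forward reaction is non-spontaneous (proceeds in reverse).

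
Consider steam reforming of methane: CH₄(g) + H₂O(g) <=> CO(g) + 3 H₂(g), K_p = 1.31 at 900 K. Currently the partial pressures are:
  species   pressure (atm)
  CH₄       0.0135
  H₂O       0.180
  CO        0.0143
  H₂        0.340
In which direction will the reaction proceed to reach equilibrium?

Q_p = P(CO)·P(H₂)³ / (P(CH₄)·P(H₂O)) = (0.0143)·(0.340)³ / ((0.0135)·(0.180)) = 0.231
Q_p = 0.231 < K_p = 1.31, so the forward reaction proceeds.

forward (toward products)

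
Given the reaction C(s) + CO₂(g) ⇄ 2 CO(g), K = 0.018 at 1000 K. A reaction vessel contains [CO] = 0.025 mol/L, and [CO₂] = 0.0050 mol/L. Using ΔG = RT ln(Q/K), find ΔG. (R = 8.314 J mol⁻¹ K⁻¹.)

(C is a pure solid — omitted from Q.)
Q = [CO]² / [CO₂] = (0.025)² / (0.0050) = 0.125
ΔG = RT ln(Q/K) = (8.314 J mol⁻¹ K⁻¹)(1000 K) × ln(0.125/0.018)
   = (8.314 kJ/mol)(1.938) = 16.1 kJ/mol
ΔG > 0, so the forward reaction is non-spontaneous (proceeds in reverse).

ΔG = 16.1 kJ/mol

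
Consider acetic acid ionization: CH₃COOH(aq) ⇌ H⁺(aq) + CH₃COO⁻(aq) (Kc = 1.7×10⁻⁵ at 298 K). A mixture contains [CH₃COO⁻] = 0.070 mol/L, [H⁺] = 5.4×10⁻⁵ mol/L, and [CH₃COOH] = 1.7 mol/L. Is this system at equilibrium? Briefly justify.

Qc = [H⁺]·[CH₃COO⁻] / [CH₃COOH] = (5.4×10⁻⁵)·(0.070) / (1.7) = 2.2×10⁻⁶
Qc = 2.2×10⁻⁶ < Kc = 1.7×10⁻⁵: net forward reaction.

no; Q < K, reaction proceeds forward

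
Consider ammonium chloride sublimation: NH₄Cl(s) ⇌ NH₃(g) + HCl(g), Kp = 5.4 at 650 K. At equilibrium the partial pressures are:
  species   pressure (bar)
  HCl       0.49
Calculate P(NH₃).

P(NH₃) = 11 bar

(NH₄Cl is a pure solid — omitted from Kp.)
At equilibrium, Kp = P(NH₃)·P(HCl) = 5.4.
(P(NH₃))·(0.49) = 5.4
P(NH₃) = 11.0 = 11 bar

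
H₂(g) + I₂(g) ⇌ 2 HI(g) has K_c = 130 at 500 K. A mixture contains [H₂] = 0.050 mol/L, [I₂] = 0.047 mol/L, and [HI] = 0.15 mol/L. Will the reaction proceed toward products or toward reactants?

Q_c = [HI]² / ([H₂]·[I₂]) = (0.15)² / ((0.050)·(0.047)) = 9.6
Q_c = 9.6 < K_c = 130, so the forward reaction proceeds.

toward products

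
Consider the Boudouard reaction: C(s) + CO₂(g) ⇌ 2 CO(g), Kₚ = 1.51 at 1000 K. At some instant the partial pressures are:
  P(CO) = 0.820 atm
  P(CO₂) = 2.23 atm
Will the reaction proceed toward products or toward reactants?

(C is a pure solid — omitted from Qₚ.)
Qₚ = P(CO)² / P(CO₂) = (0.820)² / (2.23) = 0.302
Qₚ = 0.302 < Kₚ = 1.51, so the forward reaction proceeds.

to the right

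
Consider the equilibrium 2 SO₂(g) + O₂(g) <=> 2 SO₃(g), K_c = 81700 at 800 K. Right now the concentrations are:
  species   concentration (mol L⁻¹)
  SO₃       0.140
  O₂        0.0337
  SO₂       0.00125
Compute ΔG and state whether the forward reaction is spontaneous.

ΔG = 10.1 kJ/mol; the forward reaction is non-spontaneous

Q_c = [SO₃]² / ([SO₂]²·[O₂]) = (0.140)² / ((0.00125)²·(0.0337)) = 3.72e5
ΔG = RT ln(Q_c/K_c) = (8.314 J mol⁻¹ K⁻¹)(800 K) × ln(3.72e5/81700)
   = (6.651 kJ/mol)(1.516) = 10.1 kJ/mol
ΔG > 0, so the forward reaction is non-spontaneous (proceeds in reverse).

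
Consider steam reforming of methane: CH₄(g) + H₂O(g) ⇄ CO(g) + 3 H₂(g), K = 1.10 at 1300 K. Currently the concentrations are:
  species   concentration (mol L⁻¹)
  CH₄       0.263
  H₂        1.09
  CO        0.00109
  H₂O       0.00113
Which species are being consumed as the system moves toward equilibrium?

CO, H₂ (products)

Q = [CO]·[H₂]³ / ([CH₄]·[H₂O]) = (0.00109)·(1.09)³ / ((0.263)·(0.00113)) = 4.75
Q = 4.75 > K = 1.10: net reverse reaction.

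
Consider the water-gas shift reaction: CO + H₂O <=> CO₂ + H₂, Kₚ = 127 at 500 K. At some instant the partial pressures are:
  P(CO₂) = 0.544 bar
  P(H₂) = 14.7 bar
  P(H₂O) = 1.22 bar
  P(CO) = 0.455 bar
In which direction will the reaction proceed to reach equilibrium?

Qₚ = P(CO₂)·P(H₂) / (P(CO)·P(H₂O)) = (0.544)·(14.7) / ((0.455)·(1.22)) = 14.4
Qₚ = 14.4 < Kₚ = 127, so the forward reaction proceeds.

toward products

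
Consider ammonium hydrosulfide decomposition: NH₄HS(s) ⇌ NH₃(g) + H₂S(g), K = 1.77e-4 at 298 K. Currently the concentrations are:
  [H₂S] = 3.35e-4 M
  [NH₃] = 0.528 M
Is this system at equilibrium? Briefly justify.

yes, at equilibrium

(NH₄HS is a pure solid — omitted from Q.)
Q = [NH₃]·[H₂S] = (0.528)·(3.35e-4) = 1.77e-4
Q = 1.77e-4 = K; the system is at equilibrium.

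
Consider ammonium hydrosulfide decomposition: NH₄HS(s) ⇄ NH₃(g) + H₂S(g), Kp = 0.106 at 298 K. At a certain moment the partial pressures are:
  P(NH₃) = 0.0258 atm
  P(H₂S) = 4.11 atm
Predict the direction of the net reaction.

(NH₄HS is a pure solid — omitted from Qp.)
Qp = P(NH₃)·P(H₂S) = (0.0258)·(4.11) = 0.106
Qp = 0.106 = Kp, so the system is already at equilibrium.

neither direction; the system is at equilibrium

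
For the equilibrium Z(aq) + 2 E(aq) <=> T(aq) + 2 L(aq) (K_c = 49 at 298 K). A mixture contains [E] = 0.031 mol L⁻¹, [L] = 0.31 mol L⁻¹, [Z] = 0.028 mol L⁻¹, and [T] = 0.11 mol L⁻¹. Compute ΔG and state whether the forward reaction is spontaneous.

ΔG = 5.16 kJ/mol; the forward reaction is non-spontaneous

Q_c = [T]·[L]² / ([Z]·[E]²) = (0.11)·(0.31)² / ((0.028)·(0.031)²) = 393
ΔG = RT ln(Q_c/K_c) = (8.314 J mol⁻¹ K⁻¹)(298 K) × ln(393/49)
   = (2.478 kJ/mol)(2.082) = 5.16 kJ/mol
ΔG > 0, so the forward reaction is non-spontaneous (proceeds in reverse).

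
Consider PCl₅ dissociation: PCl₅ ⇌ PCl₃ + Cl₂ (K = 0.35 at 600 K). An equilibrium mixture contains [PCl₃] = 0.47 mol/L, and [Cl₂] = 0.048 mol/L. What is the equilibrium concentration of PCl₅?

At equilibrium, K = [PCl₃]·[Cl₂] / [PCl₅] = 0.35.
(0.47)·(0.048) / ([PCl₅]) = 0.35
[PCl₅] = 0.0645 = 0.064 mol/L

[PCl₅] = 0.064 mol/L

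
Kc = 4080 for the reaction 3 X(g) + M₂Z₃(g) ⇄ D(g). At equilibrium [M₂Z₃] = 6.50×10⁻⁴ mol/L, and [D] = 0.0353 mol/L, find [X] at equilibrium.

At equilibrium, Kc = [D] / ([X]³·[M₂Z₃]) = 4080.
(0.0353) / (([X])³·(6.50×10⁻⁴)) = 4080
[X]³ = 0.0133 ⇒ [X] = 0.237 mol/L

[X] = 0.237 mol/L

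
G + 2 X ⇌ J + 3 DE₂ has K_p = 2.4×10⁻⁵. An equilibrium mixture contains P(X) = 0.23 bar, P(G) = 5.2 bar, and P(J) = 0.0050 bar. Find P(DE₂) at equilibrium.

P(DE₂) = 0.11 bar

At equilibrium, K_p = P(J)·P(DE₂)³ / (P(G)·P(X)²) = 2.4×10⁻⁵.
(0.0050)·(P(DE₂))³ / ((5.2)·(0.23)²) = 2.4×10⁻⁵
P(DE₂)³ = 0.00132 ⇒ P(DE₂) = 0.11 bar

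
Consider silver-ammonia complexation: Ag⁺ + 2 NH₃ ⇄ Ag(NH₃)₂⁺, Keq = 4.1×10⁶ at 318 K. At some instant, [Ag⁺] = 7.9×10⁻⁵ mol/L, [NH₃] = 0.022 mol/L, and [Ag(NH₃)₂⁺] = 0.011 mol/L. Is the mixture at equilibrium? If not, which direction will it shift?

no; Q < K, reaction proceeds forward

Q = [Ag(NH₃)₂⁺] / ([Ag⁺]·[NH₃]²) = (0.011) / ((7.9×10⁻⁵)·(0.022)²) = 2.9×10⁵
Q = 2.9×10⁵ < Keq = 4.1×10⁶: net forward reaction.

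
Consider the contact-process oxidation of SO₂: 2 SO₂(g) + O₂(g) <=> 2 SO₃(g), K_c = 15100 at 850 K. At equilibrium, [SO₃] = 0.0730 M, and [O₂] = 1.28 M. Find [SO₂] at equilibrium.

[SO₂] = 5.25e-4 M

At equilibrium, K_c = [SO₃]² / ([SO₂]²·[O₂]) = 15100.
(0.0730)² / (([SO₂])²·(1.28)) = 15100
[SO₂]² = 2.76e-7 ⇒ [SO₂] = 5.25e-4 M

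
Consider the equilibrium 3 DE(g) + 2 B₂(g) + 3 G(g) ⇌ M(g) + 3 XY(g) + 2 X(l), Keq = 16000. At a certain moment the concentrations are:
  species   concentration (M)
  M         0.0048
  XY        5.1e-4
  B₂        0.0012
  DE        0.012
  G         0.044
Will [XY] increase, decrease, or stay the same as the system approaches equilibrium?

(X is a pure liquid — omitted from Q.)
Q = [M]·[XY]³ / ([DE]³·[B₂]²·[G]³) = (0.0048)·(5.1e-4)³ / ((0.012)³·(0.0012)²·(0.044)³) = 3000
Q = 3000 < Keq = 16000: net forward reaction.
XY is a product, so it increases.

increase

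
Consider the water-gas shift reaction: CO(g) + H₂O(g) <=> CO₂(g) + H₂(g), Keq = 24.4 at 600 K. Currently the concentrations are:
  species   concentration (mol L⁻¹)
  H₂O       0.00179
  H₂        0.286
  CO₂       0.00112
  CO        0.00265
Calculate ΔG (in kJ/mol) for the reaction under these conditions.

ΔG = 5.08 kJ/mol

Q = [CO₂]·[H₂] / ([CO]·[H₂O]) = (0.00112)·(0.286) / ((0.00265)·(0.00179)) = 67.5
ΔG = RT ln(Q/Keq) = (8.314 J mol⁻¹ K⁻¹)(600 K) × ln(67.5/24.4)
   = (4.988 kJ/mol)(1.018) = 5.08 kJ/mol
ΔG > 0, so the forward reaction is non-spontaneous (proceeds in reverse).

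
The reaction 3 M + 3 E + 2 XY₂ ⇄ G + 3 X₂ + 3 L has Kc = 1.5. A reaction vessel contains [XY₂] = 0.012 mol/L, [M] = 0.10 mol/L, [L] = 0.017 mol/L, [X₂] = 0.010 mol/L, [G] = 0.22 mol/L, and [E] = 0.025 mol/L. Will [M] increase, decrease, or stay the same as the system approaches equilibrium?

decrease

Qc = [G]·[X₂]³·[L]³ / ([M]³·[E]³·[XY₂]²) = (0.22)·(0.010)³·(0.017)³ / ((0.10)³·(0.025)³·(0.012)²) = 0.48
Qc = 0.48 < Kc = 1.5: net forward reaction.
M is a reactant, so it decreases.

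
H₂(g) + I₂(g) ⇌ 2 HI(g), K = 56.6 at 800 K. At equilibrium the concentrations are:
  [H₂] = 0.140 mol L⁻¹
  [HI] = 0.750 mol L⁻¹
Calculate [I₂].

[I₂] = 0.0710 mol L⁻¹

At equilibrium, K = [HI]² / ([H₂]·[I₂]) = 56.6.
(0.750)² / ((0.140)·([I₂])) = 56.6
[I₂] = 0.0710 mol L⁻¹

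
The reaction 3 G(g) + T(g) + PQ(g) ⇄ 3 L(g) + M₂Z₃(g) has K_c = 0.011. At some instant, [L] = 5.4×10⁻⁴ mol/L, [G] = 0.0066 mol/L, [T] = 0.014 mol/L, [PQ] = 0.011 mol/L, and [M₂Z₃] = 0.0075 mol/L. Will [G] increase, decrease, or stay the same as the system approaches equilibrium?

increase

Q_c = [L]³·[M₂Z₃] / ([G]³·[T]·[PQ]) = (5.4×10⁻⁴)³·(0.0075) / ((0.0066)³·(0.014)·(0.011)) = 0.027
Q_c = 0.027 > K_c = 0.011: net reverse reaction.
G is a reactant, so it increases.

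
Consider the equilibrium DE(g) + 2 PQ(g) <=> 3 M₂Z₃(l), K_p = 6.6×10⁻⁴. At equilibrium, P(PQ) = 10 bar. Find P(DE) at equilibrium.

P(DE) = 15 bar

(M₂Z₃ is a pure liquid — omitted from K_p.)
At equilibrium, K_p = 1 / (P(DE)·P(PQ)²) = 6.6×10⁻⁴.
1 / ((P(DE))·(10)²) = 6.6×10⁻⁴
P(DE) = 15.2 = 15 bar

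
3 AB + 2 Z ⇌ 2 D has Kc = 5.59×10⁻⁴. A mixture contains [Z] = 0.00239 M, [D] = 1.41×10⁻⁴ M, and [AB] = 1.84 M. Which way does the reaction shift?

neither direction; the system is at equilibrium

Qc = [D]² / ([AB]³·[Z]²) = (1.41×10⁻⁴)² / ((1.84)³·(0.00239)²) = 5.59×10⁻⁴
Qc = 5.59×10⁻⁴ = Kc, so the system is already at equilibrium.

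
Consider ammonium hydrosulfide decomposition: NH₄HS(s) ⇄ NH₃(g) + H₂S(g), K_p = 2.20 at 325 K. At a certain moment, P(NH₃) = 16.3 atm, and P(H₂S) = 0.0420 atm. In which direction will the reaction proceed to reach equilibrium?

in the forward direction

(NH₄HS is a pure solid — omitted from Q_p.)
Q_p = P(NH₃)·P(H₂S) = (16.3)·(0.0420) = 0.685
Q_p = 0.685 < K_p = 2.20, so the forward reaction proceeds.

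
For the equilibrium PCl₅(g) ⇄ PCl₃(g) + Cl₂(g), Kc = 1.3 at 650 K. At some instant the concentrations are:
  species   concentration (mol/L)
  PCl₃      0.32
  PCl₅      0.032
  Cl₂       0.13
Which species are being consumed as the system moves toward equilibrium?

Qc = [PCl₃]·[Cl₂] / [PCl₅] = (0.32)·(0.13) / (0.032) = 1.3
Qc = 1.3 = Kc; the system is at equilibrium.

none (at equilibrium)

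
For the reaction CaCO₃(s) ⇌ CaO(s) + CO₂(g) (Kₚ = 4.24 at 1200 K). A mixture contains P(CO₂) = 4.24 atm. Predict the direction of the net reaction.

at equilibrium

(CaCO₃, CaO are pure solids — omitted from Qₚ.)
Qₚ = P(CO₂) = 4.24
Qₚ = 4.24 = Kₚ, so the system is already at equilibrium.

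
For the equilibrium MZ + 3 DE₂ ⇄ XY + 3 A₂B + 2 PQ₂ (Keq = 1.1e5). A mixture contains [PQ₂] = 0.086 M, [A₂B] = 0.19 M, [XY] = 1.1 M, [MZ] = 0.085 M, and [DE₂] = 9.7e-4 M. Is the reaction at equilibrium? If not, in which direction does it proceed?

Q = [XY]·[A₂B]³·[PQ₂]² / ([MZ]·[DE₂]³) = (1.1)·(0.19)³·(0.086)² / ((0.085)·(9.7e-4)³) = 7.2e5
Q = 7.2e5 > Keq = 1.1e5, so the reverse reaction proceeds.

in the reverse direction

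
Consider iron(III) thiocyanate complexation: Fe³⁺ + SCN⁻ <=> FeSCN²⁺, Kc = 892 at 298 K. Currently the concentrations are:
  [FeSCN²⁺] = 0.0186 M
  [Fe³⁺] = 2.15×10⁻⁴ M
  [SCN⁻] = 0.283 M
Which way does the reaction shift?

Qc = [FeSCN²⁺] / ([Fe³⁺]·[SCN⁻]) = (0.0186) / ((2.15×10⁻⁴)·(0.283)) = 306
Qc = 306 < Kc = 892, so the forward reaction proceeds.

to the right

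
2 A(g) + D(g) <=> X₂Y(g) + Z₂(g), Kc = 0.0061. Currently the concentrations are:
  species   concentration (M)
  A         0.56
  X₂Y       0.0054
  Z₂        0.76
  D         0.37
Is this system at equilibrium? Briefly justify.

no; Q > K, reaction proceeds in reverse

Qc = [X₂Y]·[Z₂] / ([A]²·[D]) = (0.0054)·(0.76) / ((0.56)²·(0.37)) = 0.035
Qc = 0.035 > Kc = 0.0061: net reverse reaction.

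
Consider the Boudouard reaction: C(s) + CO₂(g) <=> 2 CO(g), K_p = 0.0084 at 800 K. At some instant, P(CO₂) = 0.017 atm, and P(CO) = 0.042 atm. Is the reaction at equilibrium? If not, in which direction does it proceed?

to the left

(C is a pure solid — omitted from Q_p.)
Q_p = P(CO)² / P(CO₂) = (0.042)² / (0.017) = 0.10
Q_p = 0.10 > K_p = 0.0084, so the reverse reaction proceeds.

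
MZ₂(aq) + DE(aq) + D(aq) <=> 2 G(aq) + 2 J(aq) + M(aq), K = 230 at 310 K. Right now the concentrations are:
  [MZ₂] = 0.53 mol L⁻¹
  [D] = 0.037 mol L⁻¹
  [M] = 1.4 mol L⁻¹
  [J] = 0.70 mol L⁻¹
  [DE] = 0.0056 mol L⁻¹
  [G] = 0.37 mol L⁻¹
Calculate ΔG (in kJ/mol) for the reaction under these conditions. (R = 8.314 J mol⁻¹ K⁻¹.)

ΔG = 3.38 kJ/mol

Q = [G]²·[J]²·[M] / ([MZ₂]·[DE]·[D]) = (0.37)²·(0.70)²·(1.4) / ((0.53)·(0.0056)·(0.037)) = 855
ΔG = RT ln(Q/K) = (8.314 J mol⁻¹ K⁻¹)(310 K) × ln(855/230)
   = (2.577 kJ/mol)(1.313) = 3.38 kJ/mol
ΔG > 0, so the forward reaction is non-spontaneous (proceeds in reverse).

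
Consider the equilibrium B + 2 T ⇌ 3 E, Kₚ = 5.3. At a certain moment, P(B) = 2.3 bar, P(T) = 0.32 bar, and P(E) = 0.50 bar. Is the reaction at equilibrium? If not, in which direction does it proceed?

Qₚ = P(E)³ / (P(B)·P(T)²) = (0.50)³ / ((2.3)·(0.32)²) = 0.53
Qₚ = 0.53 < Kₚ = 5.3, so the forward reaction proceeds.

in the forward direction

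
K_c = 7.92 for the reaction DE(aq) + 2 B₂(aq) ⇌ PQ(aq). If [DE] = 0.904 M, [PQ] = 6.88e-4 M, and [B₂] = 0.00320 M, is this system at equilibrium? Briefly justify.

Q_c = [PQ] / ([DE]·[B₂]²) = (6.88e-4) / ((0.904)·(0.00320)²) = 74.3
Q_c = 74.3 > K_c = 7.92: net reverse reaction.

no; Q > K, reaction proceeds in reverse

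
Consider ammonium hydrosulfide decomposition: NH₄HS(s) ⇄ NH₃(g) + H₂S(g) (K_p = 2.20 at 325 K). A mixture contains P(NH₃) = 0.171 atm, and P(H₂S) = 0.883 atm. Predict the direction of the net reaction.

(NH₄HS is a pure solid — omitted from Q_p.)
Q_p = P(NH₃)·P(H₂S) = (0.171)·(0.883) = 0.151
Q_p = 0.151 < K_p = 2.20, so the forward reaction proceeds.

in the forward direction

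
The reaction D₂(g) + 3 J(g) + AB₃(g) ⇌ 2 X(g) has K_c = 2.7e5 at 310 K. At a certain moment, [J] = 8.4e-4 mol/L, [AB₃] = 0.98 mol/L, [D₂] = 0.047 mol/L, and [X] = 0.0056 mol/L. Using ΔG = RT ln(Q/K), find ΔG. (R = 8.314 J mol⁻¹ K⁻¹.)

ΔG = 3.73 kJ/mol

Q_c = [X]² / ([D₂]·[J]³·[AB₃]) = (0.0056)² / ((0.047)·(8.4e-4)³·(0.98)) = 1.15e6
ΔG = RT ln(Q_c/K_c) = (8.314 J mol⁻¹ K⁻¹)(310 K) × ln(1.15e6/2.7e5)
   = (2.577 kJ/mol)(1.449) = 3.73 kJ/mol
ΔG > 0, so the forward reaction is non-spontaneous (proceeds in reverse).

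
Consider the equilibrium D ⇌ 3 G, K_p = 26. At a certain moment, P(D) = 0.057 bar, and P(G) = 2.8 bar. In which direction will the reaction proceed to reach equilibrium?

reverse (toward reactants)

Q_p = P(G)³ / P(D) = (2.8)³ / (0.057) = 390
Q_p = 390 > K_p = 26, so the reverse reaction proceeds.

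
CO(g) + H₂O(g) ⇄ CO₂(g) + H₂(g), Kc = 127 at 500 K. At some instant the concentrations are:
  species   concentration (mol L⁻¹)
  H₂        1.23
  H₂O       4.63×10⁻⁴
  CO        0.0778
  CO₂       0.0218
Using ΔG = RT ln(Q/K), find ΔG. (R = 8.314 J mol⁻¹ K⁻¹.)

ΔG = 7.35 kJ/mol

Qc = [CO₂]·[H₂] / ([CO]·[H₂O]) = (0.0218)·(1.23) / ((0.0778)·(4.63×10⁻⁴)) = 744
ΔG = RT ln(Qc/Kc) = (8.314 J mol⁻¹ K⁻¹)(500 K) × ln(744/127)
   = (4.157 kJ/mol)(1.768) = 7.35 kJ/mol
ΔG > 0, so the forward reaction is non-spontaneous (proceeds in reverse).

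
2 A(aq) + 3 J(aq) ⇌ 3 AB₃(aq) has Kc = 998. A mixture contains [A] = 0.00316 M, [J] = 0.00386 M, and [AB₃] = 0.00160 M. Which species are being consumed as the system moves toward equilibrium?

AB₃ (products)

Qc = [AB₃]³ / ([A]²·[J]³) = (0.00160)³ / ((0.00316)²·(0.00386)³) = 7130
Qc = 7130 > Kc = 998: net reverse reaction.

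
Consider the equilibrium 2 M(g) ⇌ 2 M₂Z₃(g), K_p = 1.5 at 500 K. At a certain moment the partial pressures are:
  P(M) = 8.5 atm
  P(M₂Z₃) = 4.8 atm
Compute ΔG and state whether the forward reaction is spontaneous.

Q_p = P(M₂Z₃)² / P(M)² = (4.8)² / (8.5)² = 0.319
ΔG = RT ln(Q_p/K_p) = (8.314 J mol⁻¹ K⁻¹)(500 K) × ln(0.319/1.5)
   = (4.157 kJ/mol)(-1.548) = -6.44 kJ/mol
ΔG < 0, so the forward reaction is spontaneous (proceeds forward).

ΔG = -6.44 kJ/mol; the forward reaction is spontaneous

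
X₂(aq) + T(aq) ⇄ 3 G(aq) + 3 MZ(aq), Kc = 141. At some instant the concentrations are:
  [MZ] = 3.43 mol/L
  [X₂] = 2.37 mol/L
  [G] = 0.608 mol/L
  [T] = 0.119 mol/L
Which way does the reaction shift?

forward (toward products)

Qc = [G]³·[MZ]³ / ([X₂]·[T]) = (0.608)³·(3.43)³ / ((2.37)·(0.119)) = 32.2
Qc = 32.2 < Kc = 141, so the forward reaction proceeds.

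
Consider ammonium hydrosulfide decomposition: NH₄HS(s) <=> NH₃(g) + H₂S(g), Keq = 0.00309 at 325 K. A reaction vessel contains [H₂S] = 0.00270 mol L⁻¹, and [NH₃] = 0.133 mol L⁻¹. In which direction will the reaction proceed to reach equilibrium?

(NH₄HS is a pure solid — omitted from Q.)
Q = [NH₃]·[H₂S] = (0.133)·(0.00270) = 3.59e-4
Q = 3.59e-4 < Keq = 0.00309, so the forward reaction proceeds.

forward (toward products)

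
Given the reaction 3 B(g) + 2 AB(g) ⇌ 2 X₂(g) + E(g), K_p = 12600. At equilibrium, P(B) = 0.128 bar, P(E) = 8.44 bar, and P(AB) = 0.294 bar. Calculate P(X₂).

At equilibrium, K_p = P(X₂)²·P(E) / (P(B)³·P(AB)²) = 12600.
(P(X₂))²·(8.44) / ((0.128)³·(0.294)²) = 12600
P(X₂)² = 0.271 ⇒ P(X₂) = 0.520 bar

P(X₂) = 0.520 bar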